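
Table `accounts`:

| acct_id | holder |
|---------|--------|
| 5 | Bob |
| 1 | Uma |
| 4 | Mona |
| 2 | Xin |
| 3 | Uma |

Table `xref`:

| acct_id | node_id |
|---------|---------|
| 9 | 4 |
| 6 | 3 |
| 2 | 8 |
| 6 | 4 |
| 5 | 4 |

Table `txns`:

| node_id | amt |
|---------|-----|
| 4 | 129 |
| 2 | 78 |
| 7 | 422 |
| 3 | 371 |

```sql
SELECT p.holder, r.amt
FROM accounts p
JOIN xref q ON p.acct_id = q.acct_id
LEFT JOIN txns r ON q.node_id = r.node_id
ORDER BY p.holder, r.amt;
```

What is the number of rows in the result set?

Evaluate left to right. First `accounts p INNER JOIN xref q` on acct_id: 2 row(s).
Then LEFT JOIN `txns r` on node_id: each of those 2 rows is kept; rows whose q.node_id has no match in r get NULL for r's columns.
Result: 2 row(s).

2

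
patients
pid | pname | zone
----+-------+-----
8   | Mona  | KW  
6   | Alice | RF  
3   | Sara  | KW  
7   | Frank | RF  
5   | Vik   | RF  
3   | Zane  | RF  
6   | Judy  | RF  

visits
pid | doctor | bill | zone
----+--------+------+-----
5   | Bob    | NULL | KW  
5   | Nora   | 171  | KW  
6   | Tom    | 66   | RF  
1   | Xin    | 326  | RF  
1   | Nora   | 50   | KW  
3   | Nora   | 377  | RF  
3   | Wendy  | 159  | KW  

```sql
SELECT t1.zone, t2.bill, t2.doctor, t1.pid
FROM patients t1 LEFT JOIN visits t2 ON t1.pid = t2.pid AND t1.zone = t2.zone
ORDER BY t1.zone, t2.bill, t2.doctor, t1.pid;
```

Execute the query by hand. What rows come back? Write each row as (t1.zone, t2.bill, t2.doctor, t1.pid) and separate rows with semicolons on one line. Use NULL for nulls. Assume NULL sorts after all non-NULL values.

(KW, 159, Wendy, 3); (KW, NULL, NULL, 8); (RF, 66, Tom, 6); (RF, 66, Tom, 6); (RF, 377, Nora, 3); (RF, NULL, NULL, 5); (RF, NULL, NULL, 7)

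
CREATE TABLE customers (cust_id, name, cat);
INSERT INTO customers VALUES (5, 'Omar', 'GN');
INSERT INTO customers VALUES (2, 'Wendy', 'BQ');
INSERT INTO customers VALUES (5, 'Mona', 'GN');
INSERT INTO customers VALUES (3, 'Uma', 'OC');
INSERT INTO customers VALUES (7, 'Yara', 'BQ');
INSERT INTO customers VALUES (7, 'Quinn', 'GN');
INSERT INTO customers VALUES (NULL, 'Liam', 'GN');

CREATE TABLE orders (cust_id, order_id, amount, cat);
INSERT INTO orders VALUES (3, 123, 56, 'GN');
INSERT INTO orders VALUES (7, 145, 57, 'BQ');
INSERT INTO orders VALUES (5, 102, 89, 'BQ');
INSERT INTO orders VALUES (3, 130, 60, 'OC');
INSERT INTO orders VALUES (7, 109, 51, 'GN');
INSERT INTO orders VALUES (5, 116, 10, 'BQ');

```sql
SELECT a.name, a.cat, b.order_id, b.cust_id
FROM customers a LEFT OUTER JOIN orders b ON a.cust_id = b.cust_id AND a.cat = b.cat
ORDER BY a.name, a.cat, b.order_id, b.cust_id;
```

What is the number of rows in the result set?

LEFT JOIN keeps every row from `customers`; unmatched rows get NULL for `orders`'s columns.
Matching on a.cust_id = b.cust_id AND a.cat = b.cat. A NULL in a compared column never satisfies the condition.
Matched pairs: 3; unmatched a rows kept: 4.
Total: 3 matched + 4 padded = 7 rows.

7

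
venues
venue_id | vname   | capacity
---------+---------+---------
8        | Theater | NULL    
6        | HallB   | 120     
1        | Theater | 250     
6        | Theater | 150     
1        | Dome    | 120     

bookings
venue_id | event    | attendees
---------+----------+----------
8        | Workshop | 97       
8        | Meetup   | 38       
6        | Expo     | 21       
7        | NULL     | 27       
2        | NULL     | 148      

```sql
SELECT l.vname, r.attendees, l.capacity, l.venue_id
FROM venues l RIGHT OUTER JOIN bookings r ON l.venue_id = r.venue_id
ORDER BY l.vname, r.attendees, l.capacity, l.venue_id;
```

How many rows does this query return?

6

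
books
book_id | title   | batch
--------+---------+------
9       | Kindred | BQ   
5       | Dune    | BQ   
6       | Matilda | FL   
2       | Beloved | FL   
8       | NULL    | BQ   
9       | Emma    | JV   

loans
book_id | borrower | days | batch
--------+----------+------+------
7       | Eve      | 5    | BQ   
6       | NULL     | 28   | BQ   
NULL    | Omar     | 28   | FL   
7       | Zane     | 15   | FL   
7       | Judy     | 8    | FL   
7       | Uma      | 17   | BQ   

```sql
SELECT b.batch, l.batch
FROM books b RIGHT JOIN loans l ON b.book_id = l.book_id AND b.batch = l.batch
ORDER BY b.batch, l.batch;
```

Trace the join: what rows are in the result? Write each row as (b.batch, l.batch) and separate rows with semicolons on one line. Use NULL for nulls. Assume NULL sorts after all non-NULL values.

(NULL, BQ); (NULL, BQ); (NULL, BQ); (NULL, FL); (NULL, FL); (NULL, FL)

RIGHT JOIN keeps every row from `loans`; unmatched rows get NULL for `books`'s columns.
Matching on b.book_id = l.book_id AND b.batch = l.batch. A NULL in a compared column never satisfies the condition.
Matched pairs: 0; unmatched l rows kept: 6.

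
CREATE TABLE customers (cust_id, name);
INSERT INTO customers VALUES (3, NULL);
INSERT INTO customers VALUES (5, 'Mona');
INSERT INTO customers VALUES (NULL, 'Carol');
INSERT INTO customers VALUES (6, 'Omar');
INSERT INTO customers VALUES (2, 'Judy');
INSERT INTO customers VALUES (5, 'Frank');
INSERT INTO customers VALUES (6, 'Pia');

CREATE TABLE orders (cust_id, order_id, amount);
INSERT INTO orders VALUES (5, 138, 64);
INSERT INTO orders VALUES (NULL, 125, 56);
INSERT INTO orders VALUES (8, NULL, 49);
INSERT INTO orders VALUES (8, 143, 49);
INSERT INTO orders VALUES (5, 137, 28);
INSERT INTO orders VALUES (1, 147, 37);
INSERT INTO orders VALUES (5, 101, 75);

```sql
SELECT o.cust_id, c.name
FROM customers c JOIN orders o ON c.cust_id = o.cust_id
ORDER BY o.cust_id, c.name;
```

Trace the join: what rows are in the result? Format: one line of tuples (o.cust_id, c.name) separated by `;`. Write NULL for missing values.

INNER JOIN keeps only pairs where the ON condition holds.
Matching on c.cust_id = o.cust_id. A NULL in a compared column never satisfies the condition.
- c[0] cust_id=3 → no match; dropped.
- c[1] cust_id=5 → 3 match(es) in o → 3 row(s).
- c[2] cust_id=NULL → no match; dropped.
- c[3] cust_id=6 → no match; dropped.
- c[4] cust_id=2 → no match; dropped.
- c[5] cust_id=5 → 3 match(es) in o → 3 row(s).
- c[6] cust_id=6 → no match; dropped.
After projecting and ordering:
o.cust_id | c.name
5 | Frank
5 | Frank
5 | Frank
5 | Mona
5 | Mona
5 | Mona

(5, Frank); (5, Frank); (5, Frank); (5, Mona); (5, Mona); (5, Mona)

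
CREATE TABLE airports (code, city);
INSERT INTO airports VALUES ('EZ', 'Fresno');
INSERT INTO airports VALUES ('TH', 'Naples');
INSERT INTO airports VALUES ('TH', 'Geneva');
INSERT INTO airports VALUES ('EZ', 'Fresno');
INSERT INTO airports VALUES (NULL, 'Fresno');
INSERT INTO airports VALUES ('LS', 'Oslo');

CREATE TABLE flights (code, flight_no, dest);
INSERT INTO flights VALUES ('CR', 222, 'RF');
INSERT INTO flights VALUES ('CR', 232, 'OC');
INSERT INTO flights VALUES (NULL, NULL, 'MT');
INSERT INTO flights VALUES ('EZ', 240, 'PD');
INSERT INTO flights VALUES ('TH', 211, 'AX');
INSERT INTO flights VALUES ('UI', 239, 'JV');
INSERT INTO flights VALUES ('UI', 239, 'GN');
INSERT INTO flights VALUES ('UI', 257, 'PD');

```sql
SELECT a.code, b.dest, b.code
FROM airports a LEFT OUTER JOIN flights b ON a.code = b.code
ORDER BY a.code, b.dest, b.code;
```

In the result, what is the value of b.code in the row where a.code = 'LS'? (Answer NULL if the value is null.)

NULL

LEFT JOIN keeps every row from `airports`; unmatched rows get NULL for `flights`'s columns.
Matching on a.code = b.code. A NULL in a compared column never satisfies the condition.
- a row (code=EZ): matches 1 b row(s) → 1 output row(s).
- a row (code=TH): matches 1 b row(s) → 1 output row(s).
- a row (code=TH): matches 1 b row(s) → 1 output row(s).
- a row (code=EZ): matches 1 b row(s) → 1 output row(s).
- a row (code=NULL): no match → kept, b columns NULL.
- a row (code=LS): no match → kept, b columns NULL.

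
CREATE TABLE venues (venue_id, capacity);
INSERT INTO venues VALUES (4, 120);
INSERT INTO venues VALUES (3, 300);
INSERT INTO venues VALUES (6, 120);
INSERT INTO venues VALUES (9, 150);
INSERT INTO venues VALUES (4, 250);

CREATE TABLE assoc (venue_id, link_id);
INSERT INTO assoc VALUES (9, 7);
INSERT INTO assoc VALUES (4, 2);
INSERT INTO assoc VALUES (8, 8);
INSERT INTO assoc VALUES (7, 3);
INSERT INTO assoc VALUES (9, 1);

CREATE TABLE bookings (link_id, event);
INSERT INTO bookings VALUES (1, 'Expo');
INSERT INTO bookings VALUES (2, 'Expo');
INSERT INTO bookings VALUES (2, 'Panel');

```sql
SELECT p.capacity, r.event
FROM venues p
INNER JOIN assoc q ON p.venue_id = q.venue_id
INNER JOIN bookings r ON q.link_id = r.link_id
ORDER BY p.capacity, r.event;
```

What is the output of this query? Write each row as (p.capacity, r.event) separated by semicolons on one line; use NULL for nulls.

(120, Expo); (120, Panel); (150, Expo); (250, Expo); (250, Panel)

Step 1 — p INNER JOIN q on venue_id → 4 row(s).
Then INNER JOIN `bookings r` on link_id: keep only rows whose q.link_id appears in r.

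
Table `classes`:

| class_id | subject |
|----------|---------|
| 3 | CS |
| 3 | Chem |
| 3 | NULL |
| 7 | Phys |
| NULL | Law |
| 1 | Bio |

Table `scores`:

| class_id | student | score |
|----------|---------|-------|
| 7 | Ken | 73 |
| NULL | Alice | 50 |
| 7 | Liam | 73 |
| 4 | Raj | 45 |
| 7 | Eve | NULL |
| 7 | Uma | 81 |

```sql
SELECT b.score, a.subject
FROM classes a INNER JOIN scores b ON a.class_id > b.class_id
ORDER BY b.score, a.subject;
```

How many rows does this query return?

INNER JOIN keeps only pairs where the ON condition holds.
Matching on a.class_id > b.class_id. A NULL in a compared column never satisfies the condition.
Matched pairs: 1.
Total: 1 rows.

1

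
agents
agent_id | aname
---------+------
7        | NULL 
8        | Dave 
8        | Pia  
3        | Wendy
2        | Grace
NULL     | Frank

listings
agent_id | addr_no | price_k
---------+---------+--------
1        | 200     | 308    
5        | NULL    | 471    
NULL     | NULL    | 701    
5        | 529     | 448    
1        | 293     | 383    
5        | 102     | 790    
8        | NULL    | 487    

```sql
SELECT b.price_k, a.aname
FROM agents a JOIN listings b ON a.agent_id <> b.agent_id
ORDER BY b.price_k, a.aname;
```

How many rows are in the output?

28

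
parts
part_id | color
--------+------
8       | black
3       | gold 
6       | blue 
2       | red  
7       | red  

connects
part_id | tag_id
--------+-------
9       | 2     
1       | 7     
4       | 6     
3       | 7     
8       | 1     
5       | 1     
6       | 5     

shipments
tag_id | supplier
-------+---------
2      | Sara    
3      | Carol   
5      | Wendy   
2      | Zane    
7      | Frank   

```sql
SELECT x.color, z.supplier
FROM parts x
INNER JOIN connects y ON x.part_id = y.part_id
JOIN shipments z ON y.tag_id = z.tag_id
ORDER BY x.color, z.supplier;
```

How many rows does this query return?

2

Joins associate left-to-right: parts INNER JOIN connects on part_id gives 3 intermediate row(s).
Then INNER JOIN `shipments z` on tag_id: keep only rows whose y.tag_id appears in z.
Result: 2 row(s).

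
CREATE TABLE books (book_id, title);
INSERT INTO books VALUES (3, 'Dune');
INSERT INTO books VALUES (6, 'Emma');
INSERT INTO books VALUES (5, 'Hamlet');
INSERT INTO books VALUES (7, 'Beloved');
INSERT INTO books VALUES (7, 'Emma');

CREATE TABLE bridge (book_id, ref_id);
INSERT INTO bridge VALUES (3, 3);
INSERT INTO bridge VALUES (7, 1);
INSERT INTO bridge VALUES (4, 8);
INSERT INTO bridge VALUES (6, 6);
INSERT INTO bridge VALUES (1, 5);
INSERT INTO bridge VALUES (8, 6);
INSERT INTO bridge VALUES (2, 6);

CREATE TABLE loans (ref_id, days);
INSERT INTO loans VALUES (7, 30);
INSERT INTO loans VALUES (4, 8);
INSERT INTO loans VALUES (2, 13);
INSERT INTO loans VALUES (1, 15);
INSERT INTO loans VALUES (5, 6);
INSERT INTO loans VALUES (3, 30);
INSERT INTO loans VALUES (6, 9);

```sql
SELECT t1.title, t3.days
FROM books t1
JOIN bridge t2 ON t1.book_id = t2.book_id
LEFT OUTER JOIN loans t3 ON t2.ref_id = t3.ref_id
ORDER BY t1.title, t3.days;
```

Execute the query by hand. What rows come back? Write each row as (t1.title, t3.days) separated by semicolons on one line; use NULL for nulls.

(Beloved, 15); (Dune, 30); (Emma, 9); (Emma, 15)

Step 1 — t1 INNER JOIN t2 on book_id → 4 row(s).
Then LEFT JOIN `loans t3` on ref_id: each of those 4 rows is kept; rows whose t2.ref_id has no match in t3 get NULL for t3's columns.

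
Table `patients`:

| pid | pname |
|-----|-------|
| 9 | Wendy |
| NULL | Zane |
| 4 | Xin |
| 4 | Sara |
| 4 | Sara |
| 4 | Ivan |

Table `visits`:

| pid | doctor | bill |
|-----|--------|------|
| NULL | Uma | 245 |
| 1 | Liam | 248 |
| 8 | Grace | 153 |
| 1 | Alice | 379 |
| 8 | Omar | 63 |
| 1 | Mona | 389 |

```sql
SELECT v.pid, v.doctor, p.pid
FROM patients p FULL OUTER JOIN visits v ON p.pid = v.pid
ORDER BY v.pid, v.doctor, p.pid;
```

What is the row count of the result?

12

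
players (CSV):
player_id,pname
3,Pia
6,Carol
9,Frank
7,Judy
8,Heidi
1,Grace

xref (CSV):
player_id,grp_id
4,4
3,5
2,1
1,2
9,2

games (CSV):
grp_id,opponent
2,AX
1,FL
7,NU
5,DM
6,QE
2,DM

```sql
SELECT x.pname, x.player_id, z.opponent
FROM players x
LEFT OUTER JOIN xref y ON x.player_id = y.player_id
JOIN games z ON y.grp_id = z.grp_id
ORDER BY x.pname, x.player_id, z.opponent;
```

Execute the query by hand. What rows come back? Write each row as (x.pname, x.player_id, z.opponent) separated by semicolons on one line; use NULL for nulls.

Evaluate left to right. First `players x LEFT JOIN xref y` on player_id: 6 row(s).
Then INNER JOIN `games z` on grp_id: keep only rows whose y.grp_id appears in z.

(Frank, 9, AX); (Frank, 9, DM); (Grace, 1, AX); (Grace, 1, DM); (Pia, 3, DM)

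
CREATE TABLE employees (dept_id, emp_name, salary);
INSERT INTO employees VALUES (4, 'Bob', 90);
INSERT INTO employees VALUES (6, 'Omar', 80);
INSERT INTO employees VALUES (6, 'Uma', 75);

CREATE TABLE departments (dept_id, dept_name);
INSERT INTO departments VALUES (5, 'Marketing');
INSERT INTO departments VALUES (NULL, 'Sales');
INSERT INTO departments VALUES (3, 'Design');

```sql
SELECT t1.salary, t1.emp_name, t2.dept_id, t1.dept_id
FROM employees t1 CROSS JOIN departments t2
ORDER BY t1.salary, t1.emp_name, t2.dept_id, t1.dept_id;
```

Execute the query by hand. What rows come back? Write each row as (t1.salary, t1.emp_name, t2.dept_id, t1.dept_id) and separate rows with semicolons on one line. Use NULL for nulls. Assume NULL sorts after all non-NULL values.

CROSS JOIN pairs every row of `employees` with every row of `departments`: 3 × 3 = 9 rows.

(75, Uma, 3, 6); (75, Uma, 5, 6); (75, Uma, NULL, 6); (80, Omar, 3, 6); (80, Omar, 5, 6); (80, Omar, NULL, 6); (90, Bob, 3, 4); (90, Bob, 5, 4); (90, Bob, NULL, 4)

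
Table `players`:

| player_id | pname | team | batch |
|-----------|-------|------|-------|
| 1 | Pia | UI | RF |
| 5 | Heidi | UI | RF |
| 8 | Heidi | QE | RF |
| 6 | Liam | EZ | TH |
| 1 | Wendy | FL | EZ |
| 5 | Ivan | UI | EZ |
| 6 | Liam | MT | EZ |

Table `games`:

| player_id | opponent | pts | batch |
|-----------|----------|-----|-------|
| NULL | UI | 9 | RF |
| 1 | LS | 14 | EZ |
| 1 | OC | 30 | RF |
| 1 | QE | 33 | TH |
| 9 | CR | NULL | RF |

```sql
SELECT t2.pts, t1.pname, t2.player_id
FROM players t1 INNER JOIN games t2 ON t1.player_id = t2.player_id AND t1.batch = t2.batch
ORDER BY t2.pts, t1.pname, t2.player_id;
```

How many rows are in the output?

INNER JOIN keeps only pairs where the ON condition holds.
Matching on t1.player_id = t2.player_id AND t1.batch = t2.batch. A NULL in a compared column never satisfies the condition.
- t1[0] player_id=1, batch=RF → 1 match(es) in t2 → 1 row(s).
- t1[1] player_id=5, batch=RF → no match; dropped.
- t1[2] player_id=8, batch=RF → no match; dropped.
- t1[3] player_id=6, batch=TH → no match; dropped.
- t1[4] player_id=1, batch=EZ → 1 match(es) in t2 → 1 row(s).
- t1[5] player_id=5, batch=EZ → no match; dropped.
- t1[6] player_id=6, batch=EZ → no match; dropped.
Total: 2 rows.

2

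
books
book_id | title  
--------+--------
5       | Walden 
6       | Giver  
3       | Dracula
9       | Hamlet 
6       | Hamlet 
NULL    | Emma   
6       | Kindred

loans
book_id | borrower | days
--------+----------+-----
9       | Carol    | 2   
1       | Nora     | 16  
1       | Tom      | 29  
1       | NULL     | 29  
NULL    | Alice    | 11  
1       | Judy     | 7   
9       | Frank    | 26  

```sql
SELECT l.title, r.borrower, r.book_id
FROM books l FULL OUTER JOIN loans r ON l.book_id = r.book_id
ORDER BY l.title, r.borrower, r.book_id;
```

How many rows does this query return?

FULL OUTER JOIN keeps every row from both sides; unmatched rows get NULL for the other side's columns.
Matching on l.book_id = r.book_id. A NULL in a compared column never satisfies the condition.
- book_id=5: no r row matches, row kept with r columns NULL.
- book_id=6: no r row matches, row kept with r columns NULL.
- book_id=3: no r row matches, row kept with r columns NULL.
- book_id=9: 2 matching r row(s), so 2 row(s) emitted.
- book_id=6: no r row matches, row kept with r columns NULL.
- book_id=NULL: no r row matches, row kept with r columns NULL.
- book_id=6: no r row matches, row kept with r columns NULL.
- 5 r row(s) had no l match → kept, l columns NULL.
Total: 2 matched + 11 padded = 13 rows.

13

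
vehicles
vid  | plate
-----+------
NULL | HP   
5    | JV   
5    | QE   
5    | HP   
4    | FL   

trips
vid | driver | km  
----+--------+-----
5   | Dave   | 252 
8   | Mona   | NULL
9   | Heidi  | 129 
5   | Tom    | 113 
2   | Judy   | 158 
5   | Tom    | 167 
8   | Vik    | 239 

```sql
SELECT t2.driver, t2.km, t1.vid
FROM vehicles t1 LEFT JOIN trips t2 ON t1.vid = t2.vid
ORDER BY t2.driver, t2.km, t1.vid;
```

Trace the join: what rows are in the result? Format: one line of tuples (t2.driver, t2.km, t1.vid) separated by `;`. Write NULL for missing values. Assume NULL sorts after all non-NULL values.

LEFT JOIN keeps every row from `vehicles`; unmatched rows get NULL for `trips`'s columns.
Matching on t1.vid = t2.vid. A NULL in a compared column never satisfies the condition.
Matched pairs: 9; unmatched t1 rows kept: 2.

(Dave, 252, 5); (Dave, 252, 5); (Dave, 252, 5); (Tom, 113, 5); (Tom, 113, 5); (Tom, 113, 5); (Tom, 167, 5); (Tom, 167, 5); (Tom, 167, 5); (NULL, NULL, 4); (NULL, NULL, NULL)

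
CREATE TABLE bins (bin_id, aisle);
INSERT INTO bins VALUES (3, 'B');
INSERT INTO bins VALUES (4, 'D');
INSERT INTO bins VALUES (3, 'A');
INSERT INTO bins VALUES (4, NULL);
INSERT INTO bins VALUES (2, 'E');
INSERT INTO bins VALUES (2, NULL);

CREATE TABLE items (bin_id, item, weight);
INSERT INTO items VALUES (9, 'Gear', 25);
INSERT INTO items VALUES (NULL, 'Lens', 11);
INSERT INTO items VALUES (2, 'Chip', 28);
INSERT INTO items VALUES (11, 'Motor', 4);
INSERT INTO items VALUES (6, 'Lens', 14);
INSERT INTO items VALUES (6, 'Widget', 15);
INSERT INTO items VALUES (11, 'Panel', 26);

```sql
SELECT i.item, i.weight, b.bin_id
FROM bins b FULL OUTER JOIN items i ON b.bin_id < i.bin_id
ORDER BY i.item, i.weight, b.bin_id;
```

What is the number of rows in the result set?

FULL OUTER JOIN keeps every row from both sides; unmatched rows get NULL for the other side's columns.
Matching on b.bin_id < i.bin_id. A NULL in a compared column never satisfies the condition.
- b (bin_id=3) pairs with 5 row(s) of i.
- b (bin_id=4) pairs with 5 row(s) of i.
- b (bin_id=3) pairs with 5 row(s) of i.
- b (bin_id=4) pairs with 5 row(s) of i.
- b (bin_id=2) pairs with 5 row(s) of i.
- b (bin_id=2) pairs with 5 row(s) of i.
- plus 2 unmatched i row(s), each kept with NULL b columns.
Total: 30 matched + 2 padded = 32 rows.

32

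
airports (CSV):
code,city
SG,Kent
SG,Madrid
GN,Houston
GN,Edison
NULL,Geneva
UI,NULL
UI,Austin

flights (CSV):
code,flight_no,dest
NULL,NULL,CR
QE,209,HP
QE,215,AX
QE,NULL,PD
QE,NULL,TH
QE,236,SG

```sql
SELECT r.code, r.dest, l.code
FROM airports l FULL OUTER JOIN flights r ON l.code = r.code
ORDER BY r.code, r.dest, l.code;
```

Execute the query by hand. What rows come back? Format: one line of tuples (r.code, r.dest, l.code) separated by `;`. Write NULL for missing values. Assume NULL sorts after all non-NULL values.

(QE, AX, NULL); (QE, HP, NULL); (QE, PD, NULL); (QE, SG, NULL); (QE, TH, NULL); (NULL, CR, NULL); (NULL, NULL, GN); (NULL, NULL, GN); (NULL, NULL, SG); (NULL, NULL, SG); (NULL, NULL, UI); (NULL, NULL, UI); (NULL, NULL, NULL)

FULL OUTER JOIN keeps every row from both sides; unmatched rows get NULL for the other side's columns.
Matching on l.code = r.code. A NULL in a compared column never satisfies the condition.
- l row (code=SG): no match → kept, r columns NULL.
- l row (code=SG): no match → kept, r columns NULL.
- l row (code=GN): no match → kept, r columns NULL.
- l row (code=GN): no match → kept, r columns NULL.
- l row (code=NULL): no match → kept, r columns NULL.
- l row (code=UI): no match → kept, r columns NULL.
- l row (code=UI): no match → kept, r columns NULL.
- 6 r row(s) had no l match → kept, l columns NULL.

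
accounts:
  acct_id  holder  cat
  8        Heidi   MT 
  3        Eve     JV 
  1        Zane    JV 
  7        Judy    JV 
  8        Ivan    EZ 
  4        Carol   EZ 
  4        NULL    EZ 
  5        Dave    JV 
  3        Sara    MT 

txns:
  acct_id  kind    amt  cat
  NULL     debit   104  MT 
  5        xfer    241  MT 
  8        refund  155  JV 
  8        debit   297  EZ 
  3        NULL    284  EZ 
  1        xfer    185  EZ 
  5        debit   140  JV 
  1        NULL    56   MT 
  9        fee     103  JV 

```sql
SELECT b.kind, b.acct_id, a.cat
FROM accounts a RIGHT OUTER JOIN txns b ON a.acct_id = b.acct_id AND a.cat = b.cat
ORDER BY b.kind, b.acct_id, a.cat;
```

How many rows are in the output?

9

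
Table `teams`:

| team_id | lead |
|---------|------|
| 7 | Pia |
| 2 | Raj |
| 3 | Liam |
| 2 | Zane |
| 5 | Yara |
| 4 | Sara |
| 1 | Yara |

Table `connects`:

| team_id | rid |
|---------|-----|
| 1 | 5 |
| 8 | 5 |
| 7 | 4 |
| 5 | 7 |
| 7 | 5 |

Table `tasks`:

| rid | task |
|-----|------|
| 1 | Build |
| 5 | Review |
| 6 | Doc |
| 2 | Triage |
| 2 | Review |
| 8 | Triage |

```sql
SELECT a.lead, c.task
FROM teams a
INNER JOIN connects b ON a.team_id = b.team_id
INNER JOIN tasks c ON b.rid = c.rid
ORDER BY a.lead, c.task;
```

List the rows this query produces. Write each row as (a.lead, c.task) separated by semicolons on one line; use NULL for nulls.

(Pia, Review); (Yara, Review)

Joins associate left-to-right: teams INNER JOIN connects on team_id gives 4 intermediate row(s).
Then INNER JOIN `tasks c` on rid: keep only rows whose b.rid appears in c.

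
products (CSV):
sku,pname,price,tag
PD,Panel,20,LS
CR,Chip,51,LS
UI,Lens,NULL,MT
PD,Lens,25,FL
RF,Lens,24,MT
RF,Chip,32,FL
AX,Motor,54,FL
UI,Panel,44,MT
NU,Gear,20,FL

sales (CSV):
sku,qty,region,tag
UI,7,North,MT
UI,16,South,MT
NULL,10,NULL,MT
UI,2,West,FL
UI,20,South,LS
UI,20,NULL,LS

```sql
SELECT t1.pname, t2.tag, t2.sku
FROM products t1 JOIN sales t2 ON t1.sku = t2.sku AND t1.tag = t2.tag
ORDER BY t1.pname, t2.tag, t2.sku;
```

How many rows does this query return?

INNER JOIN keeps only pairs where the ON condition holds.
Matching on t1.sku = t2.sku AND t1.tag = t2.tag. A NULL in a compared column never satisfies the condition.
- t1 row (sku=PD, tag=LS): no match → dropped.
- t1 row (sku=CR, tag=LS): no match → dropped.
- t1 row (sku=UI, tag=MT): matches 2 t2 row(s) → 2 output row(s).
- t1 row (sku=PD, tag=FL): no match → dropped.
- t1 row (sku=RF, tag=MT): no match → dropped.
- t1 row (sku=RF, tag=FL): no match → dropped.
- t1 row (sku=AX, tag=FL): no match → dropped.
- t1 row (sku=UI, tag=MT): matches 2 t2 row(s) → 2 output row(s).
- t1 row (sku=NU, tag=FL): no match → dropped.
Total: 4 rows.

4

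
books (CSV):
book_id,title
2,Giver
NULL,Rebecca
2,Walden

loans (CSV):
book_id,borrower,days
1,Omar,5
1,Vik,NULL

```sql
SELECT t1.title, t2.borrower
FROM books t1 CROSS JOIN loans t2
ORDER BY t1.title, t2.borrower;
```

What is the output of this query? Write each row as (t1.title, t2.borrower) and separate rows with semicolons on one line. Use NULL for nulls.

CROSS JOIN pairs every row of `books` with every row of `loans`: 3 × 2 = 6 rows.
After projecting and ordering:
t1.title | t2.borrower
Giver | Omar
Giver | Vik
Rebecca | Omar
Rebecca | Vik
Walden | Omar
Walden | Vik

(Giver, Omar); (Giver, Vik); (Rebecca, Omar); (Rebecca, Vik); (Walden, Omar); (Walden, Vik)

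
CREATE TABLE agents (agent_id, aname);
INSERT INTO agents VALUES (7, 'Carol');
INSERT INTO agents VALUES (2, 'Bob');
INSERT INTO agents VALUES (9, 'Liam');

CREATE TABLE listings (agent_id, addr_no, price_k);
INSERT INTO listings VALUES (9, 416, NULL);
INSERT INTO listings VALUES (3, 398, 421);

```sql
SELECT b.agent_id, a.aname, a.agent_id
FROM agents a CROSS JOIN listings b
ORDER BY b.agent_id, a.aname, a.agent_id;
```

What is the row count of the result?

6

CROSS JOIN pairs every row of `agents` with every row of `listings`: 3 × 2 = 6 rows.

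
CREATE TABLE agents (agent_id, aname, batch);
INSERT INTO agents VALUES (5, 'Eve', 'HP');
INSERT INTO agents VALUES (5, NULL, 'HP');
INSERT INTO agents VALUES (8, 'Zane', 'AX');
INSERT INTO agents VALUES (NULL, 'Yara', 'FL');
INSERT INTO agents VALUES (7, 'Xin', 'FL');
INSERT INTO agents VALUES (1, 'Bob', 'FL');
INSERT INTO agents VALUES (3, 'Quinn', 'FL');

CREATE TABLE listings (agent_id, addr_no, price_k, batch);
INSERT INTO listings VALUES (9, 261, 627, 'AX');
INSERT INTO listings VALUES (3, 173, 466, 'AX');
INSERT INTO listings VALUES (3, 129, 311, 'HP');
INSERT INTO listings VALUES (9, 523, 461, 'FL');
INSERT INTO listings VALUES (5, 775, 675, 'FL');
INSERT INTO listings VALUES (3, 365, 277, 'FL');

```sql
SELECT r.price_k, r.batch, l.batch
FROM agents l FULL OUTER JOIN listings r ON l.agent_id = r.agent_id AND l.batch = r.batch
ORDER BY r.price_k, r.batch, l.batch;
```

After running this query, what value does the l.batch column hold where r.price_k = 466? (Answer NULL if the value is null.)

NULL

FULL OUTER JOIN keeps every row from both sides; unmatched rows get NULL for the other side's columns.
Matching on l.agent_id = r.agent_id AND l.batch = r.batch. A NULL in a compared column never satisfies the condition.
Matched pairs: 1; unmatched l rows kept: 6; unmatched r rows kept: 5.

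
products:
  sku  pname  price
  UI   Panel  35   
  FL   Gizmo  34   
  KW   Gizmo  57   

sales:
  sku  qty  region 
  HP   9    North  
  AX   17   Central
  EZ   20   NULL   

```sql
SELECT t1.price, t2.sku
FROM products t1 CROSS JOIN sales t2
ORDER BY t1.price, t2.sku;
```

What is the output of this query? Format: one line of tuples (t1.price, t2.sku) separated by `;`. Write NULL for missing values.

CROSS JOIN pairs every row of `products` with every row of `sales`: 3 × 3 = 9 rows.
After projecting and ordering:
t1.price | t2.sku
34 | AX
34 | EZ
34 | HP
35 | AX
35 | EZ
35 | HP
57 | AX
57 | EZ
57 | HP

(34, AX); (34, EZ); (34, HP); (35, AX); (35, EZ); (35, HP); (57, AX); (57, EZ); (57, HP)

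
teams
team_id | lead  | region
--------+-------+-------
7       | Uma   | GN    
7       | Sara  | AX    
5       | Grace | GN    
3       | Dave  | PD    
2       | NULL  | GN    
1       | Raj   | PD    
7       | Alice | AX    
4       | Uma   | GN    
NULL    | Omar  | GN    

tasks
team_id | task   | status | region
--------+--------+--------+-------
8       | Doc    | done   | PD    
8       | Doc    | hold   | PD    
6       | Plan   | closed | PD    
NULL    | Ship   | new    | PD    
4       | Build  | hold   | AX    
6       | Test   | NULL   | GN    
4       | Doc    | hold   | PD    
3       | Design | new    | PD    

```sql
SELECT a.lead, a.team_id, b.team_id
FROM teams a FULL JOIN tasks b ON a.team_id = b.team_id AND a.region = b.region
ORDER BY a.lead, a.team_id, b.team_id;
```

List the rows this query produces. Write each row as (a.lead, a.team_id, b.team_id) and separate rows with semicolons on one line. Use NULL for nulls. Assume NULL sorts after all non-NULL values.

FULL OUTER JOIN keeps every row from both sides; unmatched rows get NULL for the other side's columns.
Matching on a.team_id = b.team_id AND a.region = b.region. A NULL in a compared column never satisfies the condition.
Matched pairs: 1; unmatched a rows kept: 8; unmatched b rows kept: 7.

(Alice, 7, NULL); (Dave, 3, 3); (Grace, 5, NULL); (Omar, NULL, NULL); (Raj, 1, NULL); (Sara, 7, NULL); (Uma, 4, NULL); (Uma, 7, NULL); (NULL, 2, NULL); (NULL, NULL, 4); (NULL, NULL, 4); (NULL, NULL, 6); (NULL, NULL, 6); (NULL, NULL, 8); (NULL, NULL, 8); (NULL, NULL, NULL)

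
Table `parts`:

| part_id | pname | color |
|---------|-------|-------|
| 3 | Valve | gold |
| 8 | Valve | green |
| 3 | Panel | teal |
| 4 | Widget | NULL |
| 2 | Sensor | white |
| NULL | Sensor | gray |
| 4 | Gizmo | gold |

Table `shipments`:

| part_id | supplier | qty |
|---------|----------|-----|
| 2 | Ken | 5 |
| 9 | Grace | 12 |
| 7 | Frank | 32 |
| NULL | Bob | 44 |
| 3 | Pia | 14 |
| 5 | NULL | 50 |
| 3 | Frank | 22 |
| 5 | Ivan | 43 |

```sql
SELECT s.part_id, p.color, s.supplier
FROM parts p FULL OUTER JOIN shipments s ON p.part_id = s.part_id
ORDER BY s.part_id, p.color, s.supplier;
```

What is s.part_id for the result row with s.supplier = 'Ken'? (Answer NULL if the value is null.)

FULL OUTER JOIN keeps every row from both sides; unmatched rows get NULL for the other side's columns.
Matching on p.part_id = s.part_id. A NULL in a compared column never satisfies the condition.
Matched pairs: 5; unmatched p rows kept: 4; unmatched s rows kept: 5.

2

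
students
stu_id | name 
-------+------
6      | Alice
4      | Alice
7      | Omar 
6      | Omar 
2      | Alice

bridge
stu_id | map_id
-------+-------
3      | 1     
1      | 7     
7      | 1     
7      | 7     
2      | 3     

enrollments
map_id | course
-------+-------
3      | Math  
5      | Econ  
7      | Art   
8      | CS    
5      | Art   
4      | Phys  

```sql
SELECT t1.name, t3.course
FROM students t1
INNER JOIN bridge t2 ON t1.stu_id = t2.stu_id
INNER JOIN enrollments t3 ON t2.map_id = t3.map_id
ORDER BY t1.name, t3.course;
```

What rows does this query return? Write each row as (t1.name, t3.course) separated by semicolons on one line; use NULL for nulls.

(Alice, Math); (Omar, Art)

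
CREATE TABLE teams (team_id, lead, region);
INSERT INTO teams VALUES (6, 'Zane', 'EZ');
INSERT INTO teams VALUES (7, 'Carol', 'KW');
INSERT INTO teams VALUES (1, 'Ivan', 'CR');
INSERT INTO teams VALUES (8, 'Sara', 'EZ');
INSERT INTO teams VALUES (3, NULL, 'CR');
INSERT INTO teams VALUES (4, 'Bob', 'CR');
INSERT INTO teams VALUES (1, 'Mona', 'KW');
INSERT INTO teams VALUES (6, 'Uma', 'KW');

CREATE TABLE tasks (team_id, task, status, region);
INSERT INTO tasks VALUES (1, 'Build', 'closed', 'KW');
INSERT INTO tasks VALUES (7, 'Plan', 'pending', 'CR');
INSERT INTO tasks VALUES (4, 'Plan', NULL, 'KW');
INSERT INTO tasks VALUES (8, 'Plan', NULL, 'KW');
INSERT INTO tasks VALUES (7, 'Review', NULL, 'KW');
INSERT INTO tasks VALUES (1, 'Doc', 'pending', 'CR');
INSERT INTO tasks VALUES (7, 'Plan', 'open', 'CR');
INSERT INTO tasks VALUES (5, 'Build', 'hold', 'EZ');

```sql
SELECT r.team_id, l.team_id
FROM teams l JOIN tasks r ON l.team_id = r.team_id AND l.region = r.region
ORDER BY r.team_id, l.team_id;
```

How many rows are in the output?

INNER JOIN keeps only pairs where the ON condition holds.
Matching on l.team_id = r.team_id AND l.region = r.region.
Matched pairs: 3.
Total: 3 rows.

3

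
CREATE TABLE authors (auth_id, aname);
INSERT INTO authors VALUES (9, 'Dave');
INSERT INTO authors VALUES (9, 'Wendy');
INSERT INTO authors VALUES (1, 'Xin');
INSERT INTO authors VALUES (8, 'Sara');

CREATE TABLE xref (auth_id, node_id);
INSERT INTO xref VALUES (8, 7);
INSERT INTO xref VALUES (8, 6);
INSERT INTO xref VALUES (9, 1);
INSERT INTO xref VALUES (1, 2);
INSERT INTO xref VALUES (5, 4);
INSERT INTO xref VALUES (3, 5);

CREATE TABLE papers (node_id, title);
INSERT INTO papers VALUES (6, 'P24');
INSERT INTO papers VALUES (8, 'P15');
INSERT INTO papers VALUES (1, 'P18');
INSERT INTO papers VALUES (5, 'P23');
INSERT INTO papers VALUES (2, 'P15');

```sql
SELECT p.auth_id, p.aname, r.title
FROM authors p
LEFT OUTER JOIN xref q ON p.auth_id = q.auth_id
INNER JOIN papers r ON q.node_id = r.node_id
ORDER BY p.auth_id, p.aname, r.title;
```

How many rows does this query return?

Evaluate left to right. First `authors p LEFT JOIN xref q` on auth_id: 5 row(s).
Then INNER JOIN `papers r` on node_id: keep only rows whose q.node_id appears in r.
Result: 4 row(s).

4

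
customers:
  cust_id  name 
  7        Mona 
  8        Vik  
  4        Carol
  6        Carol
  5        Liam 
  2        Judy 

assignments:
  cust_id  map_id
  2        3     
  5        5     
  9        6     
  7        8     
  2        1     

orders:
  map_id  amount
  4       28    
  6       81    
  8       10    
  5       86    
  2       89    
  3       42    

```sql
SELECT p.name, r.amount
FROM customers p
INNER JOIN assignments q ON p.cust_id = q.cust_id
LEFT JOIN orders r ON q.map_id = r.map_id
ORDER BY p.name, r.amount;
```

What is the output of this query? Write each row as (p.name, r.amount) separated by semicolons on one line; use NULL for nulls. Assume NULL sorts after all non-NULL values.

Evaluate left to right. First `customers p INNER JOIN assignments q` on cust_id: 4 row(s).
Then LEFT JOIN `orders r` on map_id: each of those 4 rows is kept; rows whose q.map_id has no match in r get NULL for r's columns.

(Judy, 42); (Judy, NULL); (Liam, 86); (Mona, 10)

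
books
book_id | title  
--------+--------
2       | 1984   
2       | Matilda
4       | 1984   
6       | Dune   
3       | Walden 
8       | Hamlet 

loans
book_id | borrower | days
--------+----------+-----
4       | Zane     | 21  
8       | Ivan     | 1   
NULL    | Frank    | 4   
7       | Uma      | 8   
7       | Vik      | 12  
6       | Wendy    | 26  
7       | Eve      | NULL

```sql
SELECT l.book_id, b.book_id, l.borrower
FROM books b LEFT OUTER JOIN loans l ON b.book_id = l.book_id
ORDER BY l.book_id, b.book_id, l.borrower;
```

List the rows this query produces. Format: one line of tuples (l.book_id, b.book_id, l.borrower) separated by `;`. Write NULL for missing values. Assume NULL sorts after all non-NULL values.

(4, 4, Zane); (6, 6, Wendy); (8, 8, Ivan); (NULL, 2, NULL); (NULL, 2, NULL); (NULL, 3, NULL)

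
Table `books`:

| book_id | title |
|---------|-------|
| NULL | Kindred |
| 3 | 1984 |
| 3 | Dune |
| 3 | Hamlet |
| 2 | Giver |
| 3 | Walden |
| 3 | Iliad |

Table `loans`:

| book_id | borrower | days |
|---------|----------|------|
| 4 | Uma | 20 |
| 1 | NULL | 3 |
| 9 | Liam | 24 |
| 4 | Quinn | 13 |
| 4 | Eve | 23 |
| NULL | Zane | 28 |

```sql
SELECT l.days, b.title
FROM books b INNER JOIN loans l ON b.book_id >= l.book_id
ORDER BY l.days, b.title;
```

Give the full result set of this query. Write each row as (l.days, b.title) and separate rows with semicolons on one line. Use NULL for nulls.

INNER JOIN keeps only pairs where the ON condition holds.
Matching on b.book_id >= l.book_id. A NULL in a compared column never satisfies the condition.
Matched pairs: 6.

(3, 1984); (3, Dune); (3, Giver); (3, Hamlet); (3, Iliad); (3, Walden)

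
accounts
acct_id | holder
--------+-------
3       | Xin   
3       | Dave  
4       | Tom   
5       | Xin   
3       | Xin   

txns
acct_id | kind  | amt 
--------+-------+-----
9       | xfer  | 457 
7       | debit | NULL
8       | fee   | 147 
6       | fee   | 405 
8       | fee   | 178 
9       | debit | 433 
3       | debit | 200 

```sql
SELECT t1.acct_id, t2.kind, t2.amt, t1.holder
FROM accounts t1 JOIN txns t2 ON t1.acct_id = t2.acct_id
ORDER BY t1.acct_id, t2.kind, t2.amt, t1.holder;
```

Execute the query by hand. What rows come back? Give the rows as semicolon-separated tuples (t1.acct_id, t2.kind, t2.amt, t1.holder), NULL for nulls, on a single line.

(3, debit, 200, Dave); (3, debit, 200, Xin); (3, debit, 200, Xin)

INNER JOIN keeps only pairs where the ON condition holds.
Matching on t1.acct_id = t2.acct_id.
Matched pairs: 3.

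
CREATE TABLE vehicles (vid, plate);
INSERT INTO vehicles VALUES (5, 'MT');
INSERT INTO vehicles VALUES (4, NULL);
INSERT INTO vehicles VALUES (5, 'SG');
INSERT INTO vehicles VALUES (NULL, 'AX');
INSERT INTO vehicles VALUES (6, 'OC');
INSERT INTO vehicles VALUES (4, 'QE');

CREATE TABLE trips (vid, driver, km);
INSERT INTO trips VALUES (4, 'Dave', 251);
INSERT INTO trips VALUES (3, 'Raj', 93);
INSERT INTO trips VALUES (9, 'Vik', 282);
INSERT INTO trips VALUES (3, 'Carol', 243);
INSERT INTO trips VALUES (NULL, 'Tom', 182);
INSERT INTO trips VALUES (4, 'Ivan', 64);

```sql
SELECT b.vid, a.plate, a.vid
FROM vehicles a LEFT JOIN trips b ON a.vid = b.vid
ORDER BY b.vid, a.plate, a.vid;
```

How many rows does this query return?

8

LEFT JOIN keeps every row from `vehicles`; unmatched rows get NULL for `trips`'s columns.
Matching on a.vid = b.vid. A NULL in a compared column never satisfies the condition.
- vid=5: no b row matches, row kept with b columns NULL.
- vid=4: 2 matching b row(s), so 2 row(s) emitted.
- vid=5: no b row matches, row kept with b columns NULL.
- vid=NULL: no b row matches, row kept with b columns NULL.
- vid=6: no b row matches, row kept with b columns NULL.
- vid=4: 2 matching b row(s), so 2 row(s) emitted.
Total: 4 matched + 4 padded = 8 rows.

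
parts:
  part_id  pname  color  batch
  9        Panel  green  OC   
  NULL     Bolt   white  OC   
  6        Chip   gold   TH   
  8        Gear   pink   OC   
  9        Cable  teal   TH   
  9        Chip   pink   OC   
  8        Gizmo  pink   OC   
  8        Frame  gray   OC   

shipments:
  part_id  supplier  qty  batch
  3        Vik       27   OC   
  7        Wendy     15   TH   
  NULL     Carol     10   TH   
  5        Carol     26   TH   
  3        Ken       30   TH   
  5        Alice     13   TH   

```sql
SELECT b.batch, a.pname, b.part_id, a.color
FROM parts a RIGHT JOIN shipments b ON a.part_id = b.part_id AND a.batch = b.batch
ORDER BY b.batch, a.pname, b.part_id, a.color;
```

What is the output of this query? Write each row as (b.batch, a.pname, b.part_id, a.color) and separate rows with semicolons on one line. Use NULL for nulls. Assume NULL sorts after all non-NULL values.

(OC, NULL, 3, NULL); (TH, NULL, 3, NULL); (TH, NULL, 5, NULL); (TH, NULL, 5, NULL); (TH, NULL, 7, NULL); (TH, NULL, NULL, NULL)

RIGHT JOIN keeps every row from `shipments`; unmatched rows get NULL for `parts`'s columns.
Matching on a.part_id = b.part_id AND a.batch = b.batch. A NULL in a compared column never satisfies the condition.
- a[0] part_id=9, batch=OC → no match.
- a[1] part_id=NULL, batch=OC → no match.
- a[2] part_id=6, batch=TH → no match.
- a[3] part_id=8, batch=OC → no match.
- a[4] part_id=9, batch=TH → no match.
- a[5] part_id=9, batch=OC → no match.
- a[6] part_id=8, batch=OC → no match.
- a[7] part_id=8, batch=OC → no match.
- plus 6 unmatched b row(s), each kept with NULL a columns.
After projecting and ordering:
b.batch | a.pname | b.part_id | a.color
OC | NULL | 3 | NULL
TH | NULL | 3 | NULL
TH | NULL | 5 | NULL
TH | NULL | 5 | NULL
TH | NULL | 7 | NULL
TH | NULL | NULL | NULL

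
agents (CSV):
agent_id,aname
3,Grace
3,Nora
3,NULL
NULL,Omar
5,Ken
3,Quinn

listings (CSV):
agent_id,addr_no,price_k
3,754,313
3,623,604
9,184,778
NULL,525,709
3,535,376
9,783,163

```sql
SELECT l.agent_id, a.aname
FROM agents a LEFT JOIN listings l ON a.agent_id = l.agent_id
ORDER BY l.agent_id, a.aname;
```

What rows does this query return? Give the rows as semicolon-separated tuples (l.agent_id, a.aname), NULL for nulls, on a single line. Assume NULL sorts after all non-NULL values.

(3, Grace); (3, Grace); (3, Grace); (3, Nora); (3, Nora); (3, Nora); (3, Quinn); (3, Quinn); (3, Quinn); (3, NULL); (3, NULL); (3, NULL); (NULL, Ken); (NULL, Omar)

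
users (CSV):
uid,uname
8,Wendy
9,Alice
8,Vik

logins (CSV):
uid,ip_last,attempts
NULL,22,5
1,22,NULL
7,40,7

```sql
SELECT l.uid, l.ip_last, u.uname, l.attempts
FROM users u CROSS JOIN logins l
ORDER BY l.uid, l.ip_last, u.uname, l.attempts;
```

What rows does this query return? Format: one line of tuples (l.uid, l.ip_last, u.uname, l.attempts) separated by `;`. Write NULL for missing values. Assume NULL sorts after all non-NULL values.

(1, 22, Alice, NULL); (1, 22, Vik, NULL); (1, 22, Wendy, NULL); (7, 40, Alice, 7); (7, 40, Vik, 7); (7, 40, Wendy, 7); (NULL, 22, Alice, 5); (NULL, 22, Vik, 5); (NULL, 22, Wendy, 5)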